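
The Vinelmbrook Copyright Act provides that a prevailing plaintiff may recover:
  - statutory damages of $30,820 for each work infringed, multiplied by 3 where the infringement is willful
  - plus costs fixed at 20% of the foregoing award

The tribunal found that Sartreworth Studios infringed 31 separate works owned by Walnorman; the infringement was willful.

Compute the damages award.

Award: $3,439,512

Statutory damages: 31 × $30,820 = $955,420
Trebled: 3 × $955,420 = $2,866,260
Costs: 20% of $2,866,260 = $573,252
Award plus costs: $2,866,260 + $573,252 = $3,439,512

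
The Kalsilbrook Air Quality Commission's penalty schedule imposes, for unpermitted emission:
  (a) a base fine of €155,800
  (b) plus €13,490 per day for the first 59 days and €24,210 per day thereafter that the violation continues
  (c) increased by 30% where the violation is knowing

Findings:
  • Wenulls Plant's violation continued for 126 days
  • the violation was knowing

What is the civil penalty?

€3,345,914

First 59 days: 59 × €13,490 = €795,910
Remaining days: (126 − 59) × €24,210 = €1,622,070
Per-day component: €795,910 + €1,622,070 = €2,417,980
Base plus per-day: €155,800 + €2,417,980 = €2,573,780
Enhancement: 30% of €2,573,780 = €772,134
Enhanced fine: €2,573,780 + €772,134 = €3,345,914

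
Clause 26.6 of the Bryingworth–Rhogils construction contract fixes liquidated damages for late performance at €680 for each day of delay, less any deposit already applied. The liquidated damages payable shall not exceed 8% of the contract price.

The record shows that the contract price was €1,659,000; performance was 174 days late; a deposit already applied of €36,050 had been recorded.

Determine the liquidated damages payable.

€82,270

Per-day damages: 174 × €680 = €118,320
Less deposit already applied: €118,320 − €36,050 = €82,270
Cap: 8% of €1,659,000 = €132,720
Cap at €132,720: €82,270 is within the cap, no reduction.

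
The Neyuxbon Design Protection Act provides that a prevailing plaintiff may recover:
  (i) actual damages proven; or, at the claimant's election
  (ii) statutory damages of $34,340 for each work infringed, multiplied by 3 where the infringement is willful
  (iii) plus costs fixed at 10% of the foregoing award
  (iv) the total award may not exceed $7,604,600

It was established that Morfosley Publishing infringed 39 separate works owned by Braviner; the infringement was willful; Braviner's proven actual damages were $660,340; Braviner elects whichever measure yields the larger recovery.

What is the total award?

Award: $4,419,558

Statutory damages: 39 × $34,340 = $1,339,260
Trebled: 3 × $1,339,260 = $4,017,780
Greater of actual damages ($660,340) or enhanced statutory damages ($4,017,780): $4,017,780
Costs: 10% of $4,017,780 = $401,778
Award plus costs: $4,017,780 + $401,778 = $4,419,558
Cap at $7,604,600: $4,419,558 is within the cap, no reduction.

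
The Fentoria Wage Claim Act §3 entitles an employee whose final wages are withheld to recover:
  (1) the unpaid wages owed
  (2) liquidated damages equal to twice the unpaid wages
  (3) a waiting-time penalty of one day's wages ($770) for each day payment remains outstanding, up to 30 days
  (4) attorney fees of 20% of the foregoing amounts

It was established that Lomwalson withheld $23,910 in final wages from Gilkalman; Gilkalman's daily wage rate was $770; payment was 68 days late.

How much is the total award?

$113,796

Doubled: 2 × $23,910 = $47,820
Penalty days: min(68, 30) = 30
Waiting-time penalty: 30 × $770 = $23,100
Subtotal: $23,910 + $47,820 + $23,100 = $94,830
Attorney fees: 20% of $94,830 = $18,966
Total award: $94,830 + $18,966 = $113,796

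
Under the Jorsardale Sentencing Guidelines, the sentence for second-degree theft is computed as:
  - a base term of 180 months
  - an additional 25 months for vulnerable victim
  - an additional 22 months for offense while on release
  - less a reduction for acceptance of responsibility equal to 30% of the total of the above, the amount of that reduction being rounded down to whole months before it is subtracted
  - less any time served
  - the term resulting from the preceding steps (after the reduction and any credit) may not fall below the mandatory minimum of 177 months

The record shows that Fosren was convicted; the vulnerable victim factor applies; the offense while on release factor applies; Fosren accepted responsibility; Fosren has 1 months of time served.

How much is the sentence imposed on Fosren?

Vulnerable victim enhancement: +25 months
Offense while on release enhancement: +22 months
Adjusted term: 180 months + 25 months + 22 months = 227 months
Acceptance of responsibility reduction: 30% of 227 months = 68 months (rounded down)
After reduction: 227 − 68 = 159 months
Less time served: 159 months − 1 months = 158 months
Minimum 177 months: 158 months is below the minimum → 177 months

177 months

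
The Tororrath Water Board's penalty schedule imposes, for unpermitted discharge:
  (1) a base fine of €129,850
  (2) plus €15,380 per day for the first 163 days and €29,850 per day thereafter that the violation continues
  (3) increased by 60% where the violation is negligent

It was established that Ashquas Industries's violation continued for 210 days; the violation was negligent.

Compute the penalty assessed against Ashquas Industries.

€6,463,584

First 163 days: 163 × €15,380 = €2,506,940
Remaining days: (210 − 163) × €29,850 = €1,402,950
Per-day component: €2,506,940 + €1,402,950 = €3,909,890
Base plus per-day: €129,850 + €3,909,890 = €4,039,740
Enhancement: 60% of €4,039,740 = €2,423,844
Enhanced fine: €4,039,740 + €2,423,844 = €6,463,584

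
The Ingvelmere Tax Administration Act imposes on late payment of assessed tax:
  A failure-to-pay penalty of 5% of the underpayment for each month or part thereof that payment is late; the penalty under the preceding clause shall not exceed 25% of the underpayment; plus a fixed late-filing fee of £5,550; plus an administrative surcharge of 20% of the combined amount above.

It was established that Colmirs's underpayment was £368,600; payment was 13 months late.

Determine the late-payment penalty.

£117,240

Accrued rate: 5% × 13 = 65%, capped at 25% → 25%
Failure-to-pay penalty: 25% of £368,600 = £92,150
Penalty before surcharge: £92,150 + £5,550 = £97,700
Administrative surcharge: 20% of £97,700 = £19,540
Total penalty: £97,700 + £19,540 = £117,240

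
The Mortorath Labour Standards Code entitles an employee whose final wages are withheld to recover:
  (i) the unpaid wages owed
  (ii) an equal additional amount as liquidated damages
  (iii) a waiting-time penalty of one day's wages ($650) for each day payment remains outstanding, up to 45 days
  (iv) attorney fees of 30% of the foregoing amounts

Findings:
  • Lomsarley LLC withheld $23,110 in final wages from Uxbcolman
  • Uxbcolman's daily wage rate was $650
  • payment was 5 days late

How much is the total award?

Liquidated damages (equal amount): $23,110
Penalty days: min(5, 45) = 5
Waiting-time penalty: 5 × $650 = $3,250
Subtotal: $23,110 + $23,110 + $3,250 = $49,470
Attorney fees: 30% of $49,470 = $14,841
Total award: $49,470 + $14,841 = $64,311

$64,311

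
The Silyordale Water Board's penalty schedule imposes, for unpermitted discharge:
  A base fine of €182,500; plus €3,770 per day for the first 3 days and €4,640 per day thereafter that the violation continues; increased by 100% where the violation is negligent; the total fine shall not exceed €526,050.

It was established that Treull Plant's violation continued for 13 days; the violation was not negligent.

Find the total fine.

First 3 days: 3 × €3,770 = €11,310
Remaining days: (13 − 3) × €4,640 = €46,400
Per-day component: €11,310 + €46,400 = €57,710
Base plus per-day: €182,500 + €57,710 = €240,210
The violation was not negligent: no 100% increase.
Cap at €526,050: €240,210 is within the cap, no reduction.

€240,210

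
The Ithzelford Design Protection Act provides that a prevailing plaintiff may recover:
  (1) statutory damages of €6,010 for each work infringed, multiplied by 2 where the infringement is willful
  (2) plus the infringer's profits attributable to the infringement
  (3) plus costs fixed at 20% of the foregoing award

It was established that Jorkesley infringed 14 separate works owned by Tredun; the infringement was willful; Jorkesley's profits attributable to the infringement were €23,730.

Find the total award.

€230,412

Statutory damages: 14 × €6,010 = €84,140
Doubled: 2 × €84,140 = €168,280
Combined award: €168,280 + €23,730 = €192,010
Costs: 20% of €192,010 = €38,402
Award plus costs: €192,010 + €38,402 = €230,412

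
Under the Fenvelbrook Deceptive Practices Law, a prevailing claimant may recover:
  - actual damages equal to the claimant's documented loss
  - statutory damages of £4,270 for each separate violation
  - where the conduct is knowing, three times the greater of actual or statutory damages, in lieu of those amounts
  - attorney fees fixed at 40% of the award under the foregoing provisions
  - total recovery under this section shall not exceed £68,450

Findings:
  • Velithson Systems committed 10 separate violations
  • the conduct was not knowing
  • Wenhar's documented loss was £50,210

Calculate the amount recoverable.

£68,450

Statutory damages: 10 × £4,270 = £42,700
Conduct not knowing: the in-lieu enhancement does not apply.
Actual plus statutory damages: £50,210 + £42,700 = £92,910
Attorney fees: 40% of £92,910 = £37,164
Total before cap: £92,910 + £37,164 = £130,074
Cap at £68,450: £130,074 exceeds the cap → £68,450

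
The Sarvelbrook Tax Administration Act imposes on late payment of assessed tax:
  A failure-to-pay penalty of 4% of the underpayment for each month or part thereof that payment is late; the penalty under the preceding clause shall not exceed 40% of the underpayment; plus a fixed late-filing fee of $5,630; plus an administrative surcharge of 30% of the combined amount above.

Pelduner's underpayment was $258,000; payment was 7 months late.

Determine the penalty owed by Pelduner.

Accrued rate: 4% × 7 = 28%, capped at 40% → 28%
Failure-to-pay penalty: 28% of $258,000 = $72,240
Penalty before surcharge: $72,240 + $5,630 = $77,870
Administrative surcharge: 30% of $77,870 = $23,361
Total penalty: $77,870 + $23,361 = $101,231

$101,231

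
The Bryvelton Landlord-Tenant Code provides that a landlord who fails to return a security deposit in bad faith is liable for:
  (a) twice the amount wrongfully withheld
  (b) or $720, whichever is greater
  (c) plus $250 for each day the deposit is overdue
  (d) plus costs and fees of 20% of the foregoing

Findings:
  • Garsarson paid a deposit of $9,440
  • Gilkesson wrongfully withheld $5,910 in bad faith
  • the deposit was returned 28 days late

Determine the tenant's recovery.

Doubled: 2 × $5,910 = $11,820
Minimum $720: $11,820 meets the minimum, no increase.
Late-return penalty: 28 × $250 = $7,000
Damages plus late penalty: $11,820 + $7,000 = $18,820
Costs and fees: 20% of $18,820 = $3,764
Total recovery: $18,820 + $3,764 = $22,584

$22,584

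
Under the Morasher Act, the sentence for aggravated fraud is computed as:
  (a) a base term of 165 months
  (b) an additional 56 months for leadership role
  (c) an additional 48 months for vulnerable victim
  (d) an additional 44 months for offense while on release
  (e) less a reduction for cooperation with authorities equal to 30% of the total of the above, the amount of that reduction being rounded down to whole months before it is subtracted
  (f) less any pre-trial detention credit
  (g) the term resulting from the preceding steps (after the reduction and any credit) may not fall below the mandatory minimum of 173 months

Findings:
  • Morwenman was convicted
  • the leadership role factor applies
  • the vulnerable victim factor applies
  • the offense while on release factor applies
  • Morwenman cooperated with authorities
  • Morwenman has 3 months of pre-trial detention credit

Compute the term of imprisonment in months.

Leadership role enhancement: +56 months
Vulnerable victim enhancement: +48 months
Offense while on release enhancement: +44 months
Adjusted term: 165 months + 56 months + 48 months + 44 months = 313 months
Cooperation with authorities reduction: 30% of 313 months = 93 months (rounded down)
After reduction: 313 − 93 = 220 months
Less pre-trial detention credit: 220 months − 3 months = 217 months
Minimum 173 months: 217 months meets the minimum, no increase.

217 months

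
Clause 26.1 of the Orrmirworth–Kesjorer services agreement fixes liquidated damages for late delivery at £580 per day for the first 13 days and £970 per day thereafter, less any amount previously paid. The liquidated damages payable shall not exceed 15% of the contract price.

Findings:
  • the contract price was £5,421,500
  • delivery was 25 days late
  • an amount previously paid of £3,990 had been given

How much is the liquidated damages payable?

£15,190

First 13 days: 13 × £580 = £7,540
Remaining days: (25 − 13) × £970 = £11,640
Accrued per-day damages: £7,540 + £11,640 = £19,180
Less amount previously paid: £19,180 − £3,990 = £15,190
Cap: 15% of £5,421,500 = £813,225
Cap at £813,225: £15,190 is within the cap, no reduction.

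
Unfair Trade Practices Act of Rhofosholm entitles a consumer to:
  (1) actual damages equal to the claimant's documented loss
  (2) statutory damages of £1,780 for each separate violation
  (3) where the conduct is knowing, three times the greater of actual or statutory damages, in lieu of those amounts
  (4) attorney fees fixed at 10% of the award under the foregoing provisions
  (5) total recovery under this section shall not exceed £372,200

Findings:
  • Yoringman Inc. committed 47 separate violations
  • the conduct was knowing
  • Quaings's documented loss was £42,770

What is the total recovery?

£276,078

Statutory damages: 47 × £1,780 = £83,660
Greater of actual damages (£42,770) or statutory damages (£83,660): £83,660
Trebled: 3 × £83,660 = £250,980
Attorney fees: 10% of £250,980 = £25,098
Total before cap: £250,980 + £25,098 = £276,078
Cap at £372,200: £276,078 is within the cap, no reduction.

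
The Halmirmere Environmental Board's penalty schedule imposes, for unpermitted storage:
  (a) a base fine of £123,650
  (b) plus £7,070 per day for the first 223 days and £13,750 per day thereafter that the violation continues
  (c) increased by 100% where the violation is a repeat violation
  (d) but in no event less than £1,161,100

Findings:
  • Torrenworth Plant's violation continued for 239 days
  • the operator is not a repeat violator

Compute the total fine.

Civil penalty: £1,920,260

First 223 days: 223 × £7,070 = £1,576,610
Remaining days: (239 − 223) × £13,750 = £220,000
Per-day component: £1,576,610 + £220,000 = £1,796,610
Base plus per-day: £123,650 + £1,796,610 = £1,920,260
The operator is not a repeat violator: no 100% increase.
Minimum £1,161,100: £1,920,260 meets the minimum, no increase.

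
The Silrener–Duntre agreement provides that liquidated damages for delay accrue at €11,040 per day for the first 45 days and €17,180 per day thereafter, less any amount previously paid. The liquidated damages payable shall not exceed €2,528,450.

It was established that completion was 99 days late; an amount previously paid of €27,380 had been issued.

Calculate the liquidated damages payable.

€1,397,140

First 45 days: 45 × €11,040 = €496,800
Remaining days: (99 − 45) × €17,180 = €927,720
Accrued per-day damages: €496,800 + €927,720 = €1,424,520
Less amount previously paid: €1,424,520 − €27,380 = €1,397,140
Cap at €2,528,450: €1,397,140 is within the cap, no reduction.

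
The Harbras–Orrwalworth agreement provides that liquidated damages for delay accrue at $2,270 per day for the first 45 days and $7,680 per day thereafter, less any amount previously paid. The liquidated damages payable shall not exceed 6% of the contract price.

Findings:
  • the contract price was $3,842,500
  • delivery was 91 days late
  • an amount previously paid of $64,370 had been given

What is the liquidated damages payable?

First 45 days: 45 × $2,270 = $102,150
Remaining days: (91 − 45) × $7,680 = $353,280
Accrued per-day damages: $102,150 + $353,280 = $455,430
Less amount previously paid: $455,430 − $64,370 = $391,060
Cap: 6% of $3,842,500 = $230,550
Cap at $230,550: $391,060 exceeds the cap → $230,550

$230,550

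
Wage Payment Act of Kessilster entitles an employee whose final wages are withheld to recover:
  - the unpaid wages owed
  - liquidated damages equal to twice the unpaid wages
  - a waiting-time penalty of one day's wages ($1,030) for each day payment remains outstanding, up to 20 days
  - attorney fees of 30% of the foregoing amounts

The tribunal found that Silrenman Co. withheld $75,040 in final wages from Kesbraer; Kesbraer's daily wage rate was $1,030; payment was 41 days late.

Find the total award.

Doubled: 2 × $75,040 = $150,080
Penalty days: min(41, 20) = 20
Waiting-time penalty: 20 × $1,030 = $20,600
Subtotal: $75,040 + $150,080 + $20,600 = $245,720
Attorney fees: 30% of $245,720 = $73,716
Total award: $245,720 + $73,716 = $319,436

$319,436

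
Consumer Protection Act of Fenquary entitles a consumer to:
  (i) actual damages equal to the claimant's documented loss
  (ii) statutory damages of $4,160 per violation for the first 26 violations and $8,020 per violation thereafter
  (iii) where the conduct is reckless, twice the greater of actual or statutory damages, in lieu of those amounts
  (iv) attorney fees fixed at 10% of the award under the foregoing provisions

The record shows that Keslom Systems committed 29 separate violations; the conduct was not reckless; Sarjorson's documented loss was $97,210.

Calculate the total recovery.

First 26 violations: 26 × $4,160 = $108,160
Remaining violations: (29 − 26) × $8,020 = $24,060
Statutory damages: $108,160 + $24,060 = $132,220
Conduct not reckless: the in-lieu enhancement does not apply.
Actual plus statutory damages: $97,210 + $132,220 = $229,430
Attorney fees: 10% of $229,430 = $22,943
Total recovery: $229,430 + $22,943 = $252,373

$252,373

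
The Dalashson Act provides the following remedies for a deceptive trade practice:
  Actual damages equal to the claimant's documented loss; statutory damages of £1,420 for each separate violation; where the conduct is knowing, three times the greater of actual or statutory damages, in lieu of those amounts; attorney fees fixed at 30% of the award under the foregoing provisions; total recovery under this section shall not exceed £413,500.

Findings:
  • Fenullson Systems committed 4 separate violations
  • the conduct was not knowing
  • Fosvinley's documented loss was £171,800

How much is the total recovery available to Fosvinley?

Statutory damages: 4 × £1,420 = £5,680
Conduct not knowing: the in-lieu enhancement does not apply.
Actual plus statutory damages: £171,800 + £5,680 = £177,480
Attorney fees: 30% of £177,480 = £53,244
Total before cap: £177,480 + £53,244 = £230,724
Cap at £413,500: £230,724 is within the cap, no reduction.

£230,724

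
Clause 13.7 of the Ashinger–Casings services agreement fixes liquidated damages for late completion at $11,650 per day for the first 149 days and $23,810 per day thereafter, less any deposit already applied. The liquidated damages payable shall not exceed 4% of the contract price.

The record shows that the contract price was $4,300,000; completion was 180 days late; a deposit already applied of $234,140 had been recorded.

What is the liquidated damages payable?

First 149 days: 149 × $11,650 = $1,735,850
Remaining days: (180 − 149) × $23,810 = $738,110
Accrued per-day damages: $1,735,850 + $738,110 = $2,473,960
Less deposit already applied: $2,473,960 − $234,140 = $2,239,820
Cap: 4% of $4,300,000 = $172,000
Cap at $172,000: $2,239,820 exceeds the cap → $172,000

$172,000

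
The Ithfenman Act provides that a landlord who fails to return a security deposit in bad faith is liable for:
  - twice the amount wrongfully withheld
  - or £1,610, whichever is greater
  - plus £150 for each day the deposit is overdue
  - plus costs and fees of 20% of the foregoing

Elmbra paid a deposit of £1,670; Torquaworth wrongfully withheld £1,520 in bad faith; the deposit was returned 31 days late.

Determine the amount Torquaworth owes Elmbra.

£9,228

Doubled: 2 × £1,520 = £3,040
Minimum £1,610: £3,040 meets the minimum, no increase.
Late-return penalty: 31 × £150 = £4,650
Damages plus late penalty: £3,040 + £4,650 = £7,690
Costs and fees: 20% of £7,690 = £1,538
Total recovery: £7,690 + £1,538 = £9,228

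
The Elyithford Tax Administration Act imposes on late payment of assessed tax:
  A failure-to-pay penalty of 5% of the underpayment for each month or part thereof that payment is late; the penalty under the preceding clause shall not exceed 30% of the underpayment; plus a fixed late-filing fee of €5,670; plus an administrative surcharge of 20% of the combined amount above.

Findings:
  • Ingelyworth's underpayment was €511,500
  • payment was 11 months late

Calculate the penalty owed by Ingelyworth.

Accrued rate: 5% × 11 = 55%, capped at 30% → 30%
Failure-to-pay penalty: 30% of €511,500 = €153,450
Penalty before surcharge: €153,450 + €5,670 = €159,120
Administrative surcharge: 20% of €159,120 = €31,824
Total penalty: €159,120 + €31,824 = €190,944

€190,944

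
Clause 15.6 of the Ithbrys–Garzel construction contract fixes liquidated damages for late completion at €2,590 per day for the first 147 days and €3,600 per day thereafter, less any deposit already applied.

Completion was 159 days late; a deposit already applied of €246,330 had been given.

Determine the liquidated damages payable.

€177,600

First 147 days: 147 × €2,590 = €380,730
Remaining days: (159 − 147) × €3,600 = €43,200
Accrued per-day damages: €380,730 + €43,200 = €423,930
Less deposit already applied: €423,930 − €246,330 = €177,600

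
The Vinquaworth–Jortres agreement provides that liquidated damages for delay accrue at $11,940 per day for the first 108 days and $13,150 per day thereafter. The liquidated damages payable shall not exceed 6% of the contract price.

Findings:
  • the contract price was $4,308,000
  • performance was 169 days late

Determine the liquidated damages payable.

First 108 days: 108 × $11,940 = $1,289,520
Remaining days: (169 − 108) × $13,150 = $802,150
Accrued per-day damages: $1,289,520 + $802,150 = $2,091,670
Cap: 6% of $4,308,000 = $258,480
Cap at $258,480: $2,091,670 exceeds the cap → $258,480

$258,480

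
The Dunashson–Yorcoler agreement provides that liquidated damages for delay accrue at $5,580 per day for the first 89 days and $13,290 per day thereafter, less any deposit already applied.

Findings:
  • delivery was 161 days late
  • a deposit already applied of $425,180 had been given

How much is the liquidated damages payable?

First 89 days: 89 × $5,580 = $496,620
Remaining days: (161 − 89) × $13,290 = $956,880
Accrued per-day damages: $496,620 + $956,880 = $1,453,500
Less deposit already applied: $1,453,500 − $425,180 = $1,028,320

$1,028,320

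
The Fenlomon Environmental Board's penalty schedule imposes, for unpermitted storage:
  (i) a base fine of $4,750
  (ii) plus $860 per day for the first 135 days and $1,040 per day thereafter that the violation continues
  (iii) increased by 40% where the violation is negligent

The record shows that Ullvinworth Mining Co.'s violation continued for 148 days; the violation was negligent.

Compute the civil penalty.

$188,118

First 135 days: 135 × $860 = $116,100
Remaining days: (148 − 135) × $1,040 = $13,520
Per-day component: $116,100 + $13,520 = $129,620
Base plus per-day: $4,750 + $129,620 = $134,370
Enhancement: 40% of $134,370 = $53,748
Enhanced fine: $134,370 + $53,748 = $188,118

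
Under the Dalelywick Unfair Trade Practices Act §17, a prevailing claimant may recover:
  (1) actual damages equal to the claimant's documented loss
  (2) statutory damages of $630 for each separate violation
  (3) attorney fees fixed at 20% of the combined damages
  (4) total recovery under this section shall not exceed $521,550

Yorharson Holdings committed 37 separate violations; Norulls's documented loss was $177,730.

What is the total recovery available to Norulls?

Statutory damages: 37 × $630 = $23,310
Combined damages: $177,730 + $23,310 = $201,040
Attorney fees: 20% of $201,040 = $40,208
Total before cap: $201,040 + $40,208 = $241,248
Cap at $521,550: $241,248 is within the cap, no reduction.

$241,248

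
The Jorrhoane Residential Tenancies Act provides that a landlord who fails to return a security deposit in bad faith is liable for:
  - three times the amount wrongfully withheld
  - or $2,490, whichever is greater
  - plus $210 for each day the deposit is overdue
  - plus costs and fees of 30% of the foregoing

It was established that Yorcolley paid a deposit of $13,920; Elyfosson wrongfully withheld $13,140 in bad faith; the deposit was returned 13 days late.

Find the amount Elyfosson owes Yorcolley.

Trebled: 3 × $13,140 = $39,420
Minimum $2,490: $39,420 meets the minimum, no increase.
Late-return penalty: 13 × $210 = $2,730
Damages plus late penalty: $39,420 + $2,730 = $42,150
Costs and fees: 30% of $42,150 = $12,645
Total recovery: $42,150 + $12,645 = $54,795

$54,795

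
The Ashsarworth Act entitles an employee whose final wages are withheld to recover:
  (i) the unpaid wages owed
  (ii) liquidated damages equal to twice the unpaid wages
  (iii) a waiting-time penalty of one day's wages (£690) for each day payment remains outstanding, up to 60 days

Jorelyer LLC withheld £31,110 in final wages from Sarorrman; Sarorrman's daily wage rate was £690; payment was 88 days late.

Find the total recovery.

£134,730

Doubled: 2 × £31,110 = £62,220
Penalty days: min(88, 60) = 60
Waiting-time penalty: 60 × £690 = £41,400
Total award: £31,110 + £62,220 + £41,400 = £134,730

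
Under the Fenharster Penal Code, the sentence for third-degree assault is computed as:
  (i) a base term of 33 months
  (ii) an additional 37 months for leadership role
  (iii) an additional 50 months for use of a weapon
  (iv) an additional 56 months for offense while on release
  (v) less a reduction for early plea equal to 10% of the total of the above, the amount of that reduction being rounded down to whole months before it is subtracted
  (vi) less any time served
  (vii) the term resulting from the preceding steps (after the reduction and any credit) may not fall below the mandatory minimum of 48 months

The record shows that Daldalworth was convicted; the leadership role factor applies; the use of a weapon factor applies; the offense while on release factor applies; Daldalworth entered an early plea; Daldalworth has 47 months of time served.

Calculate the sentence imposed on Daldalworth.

112 months

Leadership role enhancement: +37 months
Use of a weapon enhancement: +50 months
Offense while on release enhancement: +56 months
Adjusted term: 33 months + 37 months + 50 months + 56 months = 176 months
Early plea reduction: 10% of 176 months = 17 months (rounded down)
After reduction: 176 − 17 = 159 months
Less time served: 159 months − 47 months = 112 months
Minimum 48 months: 112 months meets the minimum, no increase.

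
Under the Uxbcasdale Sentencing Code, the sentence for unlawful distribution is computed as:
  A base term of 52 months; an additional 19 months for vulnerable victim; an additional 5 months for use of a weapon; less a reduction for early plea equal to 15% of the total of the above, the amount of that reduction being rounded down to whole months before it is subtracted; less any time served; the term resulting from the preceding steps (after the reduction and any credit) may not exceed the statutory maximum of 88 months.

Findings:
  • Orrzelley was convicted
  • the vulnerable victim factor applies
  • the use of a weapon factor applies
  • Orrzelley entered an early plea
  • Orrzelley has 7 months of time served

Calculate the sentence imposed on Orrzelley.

58 months

Vulnerable victim enhancement: +19 months
Use of a weapon enhancement: +5 months
Adjusted term: 52 months + 19 months + 5 months = 76 months
Early plea reduction: 15% of 76 months = 11 months (rounded down)
After reduction: 76 − 11 = 65 months
Less time served: 65 months − 7 months = 58 months
Cap at 88 months: 58 months is within the cap, no reduction.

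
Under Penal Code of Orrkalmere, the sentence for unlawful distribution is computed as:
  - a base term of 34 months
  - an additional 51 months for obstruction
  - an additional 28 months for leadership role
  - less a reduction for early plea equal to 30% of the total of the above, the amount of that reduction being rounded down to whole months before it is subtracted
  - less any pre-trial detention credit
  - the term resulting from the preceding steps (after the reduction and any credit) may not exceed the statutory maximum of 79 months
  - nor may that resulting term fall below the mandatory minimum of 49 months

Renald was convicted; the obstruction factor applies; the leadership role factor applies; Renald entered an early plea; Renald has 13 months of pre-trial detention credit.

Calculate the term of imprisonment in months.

Obstruction enhancement: +51 months
Leadership role enhancement: +28 months
Adjusted term: 34 months + 51 months + 28 months = 113 months
Early plea reduction: 30% of 113 months = 33 months (rounded down)
After reduction: 113 − 33 = 80 months
Less pre-trial detention credit: 80 months − 13 months = 67 months
Cap at 79 months: 67 months is within the cap, no reduction.
Minimum 49 months: 67 months meets the minimum, no increase.

67 months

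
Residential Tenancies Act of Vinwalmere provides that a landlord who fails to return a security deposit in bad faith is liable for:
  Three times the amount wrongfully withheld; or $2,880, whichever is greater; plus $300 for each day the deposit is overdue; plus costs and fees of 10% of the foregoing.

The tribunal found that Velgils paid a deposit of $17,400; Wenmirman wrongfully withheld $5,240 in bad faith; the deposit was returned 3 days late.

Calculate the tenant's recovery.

$18,282

Trebled: 3 × $5,240 = $15,720
Minimum $2,880: $15,720 meets the minimum, no increase.
Late-return penalty: 3 × $300 = $900
Damages plus late penalty: $15,720 + $900 = $16,620
Costs and fees: 10% of $16,620 = $1,662
Total recovery: $16,620 + $1,662 = $18,282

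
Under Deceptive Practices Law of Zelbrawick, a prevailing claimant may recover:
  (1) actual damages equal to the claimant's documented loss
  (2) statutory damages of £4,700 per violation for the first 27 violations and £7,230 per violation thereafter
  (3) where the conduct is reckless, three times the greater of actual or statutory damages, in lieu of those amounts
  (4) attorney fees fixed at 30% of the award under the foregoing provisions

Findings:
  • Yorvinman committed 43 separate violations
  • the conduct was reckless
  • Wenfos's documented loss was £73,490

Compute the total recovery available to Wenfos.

First 27 violations: 27 × £4,700 = £126,900
Remaining violations: (43 − 27) × £7,230 = £115,680
Statutory damages: £126,900 + £115,680 = £242,580
Greater of actual damages (£73,490) or statutory damages (£242,580): £242,580
Trebled: 3 × £242,580 = £727,740
Attorney fees: 30% of £727,740 = £218,322
Total recovery: £727,740 + £218,322 = £946,062

£946,062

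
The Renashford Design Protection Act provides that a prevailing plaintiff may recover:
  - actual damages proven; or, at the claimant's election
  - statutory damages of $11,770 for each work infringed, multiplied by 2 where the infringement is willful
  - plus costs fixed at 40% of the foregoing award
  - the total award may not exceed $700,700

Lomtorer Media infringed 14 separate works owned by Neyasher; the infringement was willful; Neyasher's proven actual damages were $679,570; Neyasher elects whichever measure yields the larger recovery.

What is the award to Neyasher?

$700,700

Statutory damages: 14 × $11,770 = $164,780
Doubled: 2 × $164,780 = $329,560
Greater of actual damages ($679,570) or enhanced statutory damages ($329,560): $679,570
Costs: 40% of $679,570 = $271,828
Award plus costs: $679,570 + $271,828 = $951,398
Cap at $700,700: $951,398 exceeds the cap → $700,700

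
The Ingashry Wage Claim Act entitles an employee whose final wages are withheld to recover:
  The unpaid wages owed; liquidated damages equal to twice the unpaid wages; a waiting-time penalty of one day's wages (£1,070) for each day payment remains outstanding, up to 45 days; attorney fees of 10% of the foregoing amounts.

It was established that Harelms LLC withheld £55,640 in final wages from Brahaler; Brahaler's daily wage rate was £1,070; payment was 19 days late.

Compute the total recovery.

£205,975

Doubled: 2 × £55,640 = £111,280
Penalty days: min(19, 45) = 19
Waiting-time penalty: 19 × £1,070 = £20,330
Subtotal: £55,640 + £111,280 + £20,330 = £187,250
Attorney fees: 10% of £187,250 = £18,725
Total award: £187,250 + £18,725 = £205,975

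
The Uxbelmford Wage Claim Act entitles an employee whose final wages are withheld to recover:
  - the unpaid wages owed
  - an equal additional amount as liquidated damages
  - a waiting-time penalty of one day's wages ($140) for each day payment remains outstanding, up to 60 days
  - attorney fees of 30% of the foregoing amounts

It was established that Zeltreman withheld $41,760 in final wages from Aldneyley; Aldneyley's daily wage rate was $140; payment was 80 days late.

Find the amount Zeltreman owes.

$119,496

Liquidated damages (equal amount): $41,760
Penalty days: min(80, 60) = 60
Waiting-time penalty: 60 × $140 = $8,400
Subtotal: $41,760 + $41,760 + $8,400 = $91,920
Attorney fees: 30% of $91,920 = $27,576
Total award: $91,920 + $27,576 = $119,496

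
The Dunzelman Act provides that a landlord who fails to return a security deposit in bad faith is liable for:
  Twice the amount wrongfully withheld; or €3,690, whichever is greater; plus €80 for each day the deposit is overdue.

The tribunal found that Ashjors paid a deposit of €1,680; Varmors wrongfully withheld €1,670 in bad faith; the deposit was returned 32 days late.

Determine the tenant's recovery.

Doubled: 2 × €1,670 = €3,340
Minimum €3,690: €3,340 is below the minimum → €3,690
Late-return penalty: 32 × €80 = €2,560
Damages plus late penalty: €3,690 + €2,560 = €6,250

€6,250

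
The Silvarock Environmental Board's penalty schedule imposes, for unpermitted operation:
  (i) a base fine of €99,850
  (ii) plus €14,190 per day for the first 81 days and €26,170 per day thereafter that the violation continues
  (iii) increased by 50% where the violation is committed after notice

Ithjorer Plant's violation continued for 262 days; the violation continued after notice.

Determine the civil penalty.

First 81 days: 81 × €14,190 = €1,149,390
Remaining days: (262 − 81) × €26,170 = €4,736,770
Per-day component: €1,149,390 + €4,736,770 = €5,886,160
Base plus per-day: €99,850 + €5,886,160 = €5,986,010
Enhancement: 50% of €5,986,010 = €2,993,005
Enhanced fine: €5,986,010 + €2,993,005 = €8,979,015

€8,979,015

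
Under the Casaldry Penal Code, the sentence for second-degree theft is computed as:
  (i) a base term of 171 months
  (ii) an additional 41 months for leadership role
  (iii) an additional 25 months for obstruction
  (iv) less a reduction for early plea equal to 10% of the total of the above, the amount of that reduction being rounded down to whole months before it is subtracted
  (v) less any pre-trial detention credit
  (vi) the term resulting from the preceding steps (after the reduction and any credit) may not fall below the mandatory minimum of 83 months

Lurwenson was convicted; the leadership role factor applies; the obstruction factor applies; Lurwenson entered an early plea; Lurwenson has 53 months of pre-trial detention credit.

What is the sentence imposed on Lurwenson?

161 months

Leadership role enhancement: +41 months
Obstruction enhancement: +25 months
Adjusted term: 171 months + 41 months + 25 months = 237 months
Early plea reduction: 10% of 237 months = 23 months (rounded down)
After reduction: 237 − 23 = 214 months
Less pre-trial detention credit: 214 months − 53 months = 161 months
Minimum 83 months: 161 months meets the minimum, no increase.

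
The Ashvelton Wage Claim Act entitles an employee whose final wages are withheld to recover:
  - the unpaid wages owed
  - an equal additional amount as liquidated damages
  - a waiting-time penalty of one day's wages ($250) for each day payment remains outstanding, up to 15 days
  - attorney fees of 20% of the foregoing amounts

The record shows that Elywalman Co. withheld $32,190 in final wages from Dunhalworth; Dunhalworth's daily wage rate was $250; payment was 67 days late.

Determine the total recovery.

Liquidated damages (equal amount): $32,190
Penalty days: min(67, 15) = 15
Waiting-time penalty: 15 × $250 = $3,750
Subtotal: $32,190 + $32,190 + $3,750 = $68,130
Attorney fees: 20% of $68,130 = $13,626
Total award: $68,130 + $13,626 = $81,756

Total award: $81,756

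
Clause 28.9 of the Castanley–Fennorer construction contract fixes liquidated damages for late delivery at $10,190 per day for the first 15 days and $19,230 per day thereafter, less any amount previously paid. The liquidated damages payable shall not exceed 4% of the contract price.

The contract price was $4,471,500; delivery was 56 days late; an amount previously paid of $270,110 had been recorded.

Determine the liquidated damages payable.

First 15 days: 15 × $10,190 = $152,850
Remaining days: (56 − 15) × $19,230 = $788,430
Accrued per-day damages: $152,850 + $788,430 = $941,280
Less amount previously paid: $941,280 − $270,110 = $671,170
Cap: 4% of $4,471,500 = $178,860
Cap at $178,860: $671,170 exceeds the cap → $178,860

$178,860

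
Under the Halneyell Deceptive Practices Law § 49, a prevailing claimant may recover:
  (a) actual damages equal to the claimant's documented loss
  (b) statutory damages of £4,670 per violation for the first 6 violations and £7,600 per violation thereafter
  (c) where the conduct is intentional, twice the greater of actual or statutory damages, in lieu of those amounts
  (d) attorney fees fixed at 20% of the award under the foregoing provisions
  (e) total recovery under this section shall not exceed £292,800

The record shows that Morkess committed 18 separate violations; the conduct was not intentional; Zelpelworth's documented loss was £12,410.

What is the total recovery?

Total recovery: £157,956

First 6 violations: 6 × £4,670 = £28,020
Remaining violations: (18 − 6) × £7,600 = £91,200
Statutory damages: £28,020 + £91,200 = £119,220
Conduct not intentional: the in-lieu enhancement does not apply.
Actual plus statutory damages: £12,410 + £119,220 = £131,630
Attorney fees: 20% of £131,630 = £26,326
Total before cap: £131,630 + £26,326 = £157,956
Cap at £292,800: £157,956 is within the cap, no reduction.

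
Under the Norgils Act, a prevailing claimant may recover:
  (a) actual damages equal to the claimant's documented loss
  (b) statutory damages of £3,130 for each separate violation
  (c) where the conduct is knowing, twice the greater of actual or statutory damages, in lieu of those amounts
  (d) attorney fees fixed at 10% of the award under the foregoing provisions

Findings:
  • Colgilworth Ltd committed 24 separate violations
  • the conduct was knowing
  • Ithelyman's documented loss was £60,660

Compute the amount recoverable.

£165,264

Statutory damages: 24 × £3,130 = £75,120
Greater of actual damages (£60,660) or statutory damages (£75,120): £75,120
Doubled: 2 × £75,120 = £150,240
Attorney fees: 10% of £150,240 = £15,024
Total recovery: £150,240 + £15,024 = £165,264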